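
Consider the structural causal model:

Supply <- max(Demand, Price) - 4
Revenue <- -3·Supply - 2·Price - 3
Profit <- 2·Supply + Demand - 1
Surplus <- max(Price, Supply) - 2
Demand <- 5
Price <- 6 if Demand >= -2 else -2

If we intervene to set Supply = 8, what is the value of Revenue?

-39

The intervention breaks the incoming arrows to Supply: Supply <- max(Demand, Price) - 4 no longer applies, and Supply = 8.
Price = 6 if Demand >= -2 else -2  [with Demand=5]  = 6
Revenue = -3·Supply - 2·Price - 3  [with Supply=8, Price=6]  = -39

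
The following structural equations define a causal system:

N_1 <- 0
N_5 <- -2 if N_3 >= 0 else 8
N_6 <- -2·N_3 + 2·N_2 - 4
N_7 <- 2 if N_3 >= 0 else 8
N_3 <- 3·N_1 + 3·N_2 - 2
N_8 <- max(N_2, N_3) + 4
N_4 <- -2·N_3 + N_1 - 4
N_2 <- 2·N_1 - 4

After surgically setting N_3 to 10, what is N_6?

-32

The intervention breaks the incoming arrows to N_3: N_3 <- 3·N_1 + 3·N_2 - 2 no longer applies, and N_3 = 10.
N_2 = 2·N_1 - 4  [with N_1=0]  = -4
N_6 = -2·N_3 + 2·N_2 - 4  [with N_3=10, N_2=-4]  = -32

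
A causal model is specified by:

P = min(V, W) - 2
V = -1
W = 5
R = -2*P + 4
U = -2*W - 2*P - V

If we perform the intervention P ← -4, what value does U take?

do(P=-4) replaces the equation P = min(V, W) - 2 with the constant P = -4.
U = -2*W - 2*P - V  [with W=5, P=-4, V=-1]  = -1

-1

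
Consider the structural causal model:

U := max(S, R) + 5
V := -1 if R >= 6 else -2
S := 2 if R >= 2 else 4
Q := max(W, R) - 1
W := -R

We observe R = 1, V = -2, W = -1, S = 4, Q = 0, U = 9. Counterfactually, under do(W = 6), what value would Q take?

5

do(W=6) replaces the equation W := -R with the constant W = 6.
Q = max(W, R) - 1  [with W=6, R=1]  = 5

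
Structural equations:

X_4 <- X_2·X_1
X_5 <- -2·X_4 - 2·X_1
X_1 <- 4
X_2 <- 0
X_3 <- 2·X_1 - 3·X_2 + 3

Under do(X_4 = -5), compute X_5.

2

Intervening sets X_4 = -5 and removes its equation (X_4 <- X_2·X_1).
X_5 = -2·X_4 - 2·X_1  [with X_4=-5, X_1=4]  = 2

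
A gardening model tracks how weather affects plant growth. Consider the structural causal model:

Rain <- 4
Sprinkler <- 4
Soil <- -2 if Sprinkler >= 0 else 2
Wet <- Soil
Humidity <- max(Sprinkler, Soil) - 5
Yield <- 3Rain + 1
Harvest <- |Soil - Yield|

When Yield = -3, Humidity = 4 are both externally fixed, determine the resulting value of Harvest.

1

Setting Yield = -3, Humidity = 4 by intervention discards those variables' equations.
Soil = -2 if Sprinkler >= 0 else 2  [with Sprinkler=4]  = -2
Harvest = |Soil - Yield|  [with Soil=-2, Yield=-3]  = 1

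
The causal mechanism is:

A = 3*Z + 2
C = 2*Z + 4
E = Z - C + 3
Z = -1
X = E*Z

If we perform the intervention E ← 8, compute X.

do(E=8) replaces the equation E = Z - C + 3 with the constant E = 8.
X = E*Z  [with E=8, Z=-1]  = -8

-8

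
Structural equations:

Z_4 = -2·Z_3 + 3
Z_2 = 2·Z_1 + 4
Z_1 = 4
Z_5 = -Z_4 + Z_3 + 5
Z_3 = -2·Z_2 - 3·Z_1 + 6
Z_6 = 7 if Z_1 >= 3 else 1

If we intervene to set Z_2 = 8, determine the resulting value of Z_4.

47

Under do(Z_2=8), the mechanism Z_2 = 2·Z_1 + 4 is discarded; Z_2 is fixed at 8.
Z_3 = -2·Z_2 - 3·Z_1 + 6  [with Z_2=8, Z_1=4]  = -22
Z_4 = -2·Z_3 + 3  [with Z_3=-22]  = 47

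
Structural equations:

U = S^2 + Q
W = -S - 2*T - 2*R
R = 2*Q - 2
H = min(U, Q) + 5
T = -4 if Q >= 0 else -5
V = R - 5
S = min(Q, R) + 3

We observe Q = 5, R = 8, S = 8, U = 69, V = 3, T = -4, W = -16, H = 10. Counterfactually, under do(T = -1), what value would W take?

Intervening sets T = -1 and removes its equation (T = -4 if Q >= 0 else -5).
R = 2*Q - 2  [with Q=5]  = 8
S = min(Q, R) + 3  [with Q=5, R=8]  = 8
W = -S - 2*T - 2*R  [with S=8, T=-1, R=8]  = -22

-22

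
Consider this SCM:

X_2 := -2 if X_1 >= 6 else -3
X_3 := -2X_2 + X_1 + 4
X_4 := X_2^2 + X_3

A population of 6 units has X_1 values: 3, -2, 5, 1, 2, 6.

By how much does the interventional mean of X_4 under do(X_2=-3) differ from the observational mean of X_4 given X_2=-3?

0.7

The intervention sets X_2=-3 in all 6 units regardless of X_1. Recomputing X_4 per unit gives 22, 17, 24, 20, 21, 25; average 21.5.
E[X_4|X_2=-3] averages over only the 5 units with X_2=-3 (X_1 = 3, -2, 5, 1, 2): X_4 = 22, 17, 24, 20, 21, mean 20.8.
Difference = 21.5 − 20.8 = 0.7.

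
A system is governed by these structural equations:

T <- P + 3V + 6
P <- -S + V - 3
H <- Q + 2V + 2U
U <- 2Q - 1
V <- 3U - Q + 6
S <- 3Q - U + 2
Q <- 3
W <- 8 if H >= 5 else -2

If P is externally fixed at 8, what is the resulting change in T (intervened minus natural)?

do(P=8) replaces the equation P <- -S + V - 3 with the constant P = 8.
U = 2Q - 1  [with Q=3]  = 5
V = 3U - Q + 6  [with U=5, Q=3]  = 18
T = P + 3V + 6  [with P=8, V=18]  = 68
Without intervention: U = 2Q - 1  [with Q=3]  = 5; V = 3U - Q + 6  [with U=5, Q=3]  = 18; S = 3Q - U + 2  [with Q=3, U=5]  = 6; P = -S + V - 3  [with S=6, V=18]  = 9; T = P + 3V + 6  [with P=9, V=18]  = 69.
Change = 68 − 69 = -1.

-1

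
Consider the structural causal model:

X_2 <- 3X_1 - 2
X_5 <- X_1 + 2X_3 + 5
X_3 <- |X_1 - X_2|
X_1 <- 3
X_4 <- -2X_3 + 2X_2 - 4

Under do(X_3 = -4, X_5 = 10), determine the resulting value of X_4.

The joint intervention fixes X_3 = -4, X_5 = 10, removing each variable's own equation.
X_2 = 3X_1 - 2  [with X_1=3]  = 7
X_4 = -2X_3 + 2X_2 - 4  [with X_3=-4, X_2=7]  = 18

18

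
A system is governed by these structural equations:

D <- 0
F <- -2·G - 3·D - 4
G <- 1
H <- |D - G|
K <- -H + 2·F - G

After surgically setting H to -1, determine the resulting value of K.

do(H=-1) replaces the equation H <- |D - G| with the constant H = -1.
F = -2·G - 3·D - 4  [with G=1, D=0]  = -6
K = -H + 2·F - G  [with H=-1, F=-6, G=1]  = -12

-12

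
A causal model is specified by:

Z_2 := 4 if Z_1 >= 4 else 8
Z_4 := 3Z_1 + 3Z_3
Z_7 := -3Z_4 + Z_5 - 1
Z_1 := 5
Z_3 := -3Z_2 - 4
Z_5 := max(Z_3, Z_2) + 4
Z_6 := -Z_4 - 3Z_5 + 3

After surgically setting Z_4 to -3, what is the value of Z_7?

The intervention breaks the incoming arrows to Z_4: Z_4 := 3Z_1 + 3Z_3 no longer applies, and Z_4 = -3.
Z_2 = 4 if Z_1 >= 4 else 8  [with Z_1=5]  = 4
Z_3 = -3Z_2 - 4  [with Z_2=4]  = -16
Z_5 = max(Z_3, Z_2) + 4  [with Z_3=-16, Z_2=4]  = 8
Z_7 = -3Z_4 + Z_5 - 1  [with Z_4=-3, Z_5=8]  = 16

16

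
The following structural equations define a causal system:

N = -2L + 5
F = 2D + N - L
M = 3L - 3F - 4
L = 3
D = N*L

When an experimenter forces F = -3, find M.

14

Intervening sets F = -3 and removes its equation (F = 2D + N - L).
M = 3L - 3F - 4  [with L=3, F=-3]  = 14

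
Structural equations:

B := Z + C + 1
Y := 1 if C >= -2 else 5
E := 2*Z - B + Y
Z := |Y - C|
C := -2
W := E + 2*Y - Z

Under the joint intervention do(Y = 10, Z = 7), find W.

31

Under do(Y = 10, Z = 7), each intervened variable's structural equation is replaced by its fixed value.
B = Z + C + 1  [with Z=7, C=-2]  = 6
E = 2*Z - B + Y  [with Z=7, B=6, Y=10]  = 18
W = E + 2*Y - Z  [with E=18, Y=10, Z=7]  = 31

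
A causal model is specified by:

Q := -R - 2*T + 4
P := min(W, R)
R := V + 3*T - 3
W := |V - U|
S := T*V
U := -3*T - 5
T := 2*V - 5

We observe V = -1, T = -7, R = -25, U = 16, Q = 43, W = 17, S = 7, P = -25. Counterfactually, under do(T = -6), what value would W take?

Under do(T=-6), the mechanism T := 2*V - 5 is discarded; T is fixed at -6.
U = -3*T - 5  [with T=-6]  = 13
W = |V - U|  [with V=-1, U=13]  = 14

14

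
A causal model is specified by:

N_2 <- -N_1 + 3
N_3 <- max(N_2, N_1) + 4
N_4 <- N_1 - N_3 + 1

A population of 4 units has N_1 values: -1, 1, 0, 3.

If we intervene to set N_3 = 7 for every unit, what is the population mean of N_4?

-5.25

Every unit gets N_3=7 under the intervention. N_4 values become -7, -5, -6, -3; E[N_4|do(N_3=7)] = -5.25.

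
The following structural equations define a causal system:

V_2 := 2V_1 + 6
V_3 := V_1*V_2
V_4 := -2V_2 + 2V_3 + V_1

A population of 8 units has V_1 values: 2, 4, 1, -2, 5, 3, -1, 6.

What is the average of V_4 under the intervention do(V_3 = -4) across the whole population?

-26.75

Every unit gets V_3=-4 under the intervention. V_4 values become -26, -32, -23, -14, -35, -29, -17, -38; E[V_4|do(V_3=-4)] = -26.75.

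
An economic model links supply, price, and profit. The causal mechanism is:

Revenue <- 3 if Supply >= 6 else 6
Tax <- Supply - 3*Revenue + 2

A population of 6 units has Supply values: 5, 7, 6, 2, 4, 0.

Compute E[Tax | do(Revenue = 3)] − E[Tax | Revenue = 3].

Every unit gets Revenue=3 under the intervention. Tax values become -2, 0, -1, -5, -3, -7; E[Tax|do(Revenue=3)] = -3.
Conditioning on Revenue=3 selects the 2 unit(s) with Supply ∈ {7, 6}. Their Tax values: 0, -1. Mean = -0.5.
Difference = -3 − (-0.5) = -2.5.

-2.5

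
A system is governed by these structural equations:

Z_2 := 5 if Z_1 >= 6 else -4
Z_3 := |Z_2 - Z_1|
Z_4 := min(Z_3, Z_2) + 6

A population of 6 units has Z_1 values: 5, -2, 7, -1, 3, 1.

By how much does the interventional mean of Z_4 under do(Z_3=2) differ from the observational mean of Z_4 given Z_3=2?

Under do(Z_3=2), Z_3's equation is replaced by Z_3=2 for every unit. Per-unit Z_4: 2, 2, 8, 2, 2, 2. Mean = 3.
Conditioning on Z_3=2 selects the 2 unit(s) with Z_1 ∈ {-2, 7}. Their Z_4 values: 2, 8. Mean = 5.
Difference = 3 − 5 = -2.

-2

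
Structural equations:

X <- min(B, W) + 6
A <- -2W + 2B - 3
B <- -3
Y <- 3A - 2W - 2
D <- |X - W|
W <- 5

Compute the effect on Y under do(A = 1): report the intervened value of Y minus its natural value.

Intervening sets A = 1 and removes its equation (A <- -2W + 2B - 3).
Y = 3A - 2W - 2  [with A=1, W=5]  = -9
Without intervention: A = -2W + 2B - 3  [with W=5, B=-3]  = -19; Y = 3A - 2W - 2  [with A=-19, W=5]  = -69.
Change = -9 − (-69) = 60.

60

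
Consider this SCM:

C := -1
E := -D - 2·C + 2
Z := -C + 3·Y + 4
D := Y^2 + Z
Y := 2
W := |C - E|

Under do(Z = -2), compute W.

The intervention breaks the incoming arrows to Z: Z := -C + 3·Y + 4 no longer applies, and Z = -2.
D = Y^2 + Z  [with Y=2, Z=-2]  = 2
E = -D - 2·C + 2  [with D=2, C=-1]  = 2
W = |C - E|  [with C=-1, E=2]  = 3

3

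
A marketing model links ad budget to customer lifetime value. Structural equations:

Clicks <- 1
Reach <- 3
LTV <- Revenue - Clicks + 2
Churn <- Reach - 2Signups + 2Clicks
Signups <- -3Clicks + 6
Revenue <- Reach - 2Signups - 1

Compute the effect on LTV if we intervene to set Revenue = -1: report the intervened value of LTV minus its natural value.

3

The intervention breaks the incoming arrows to Revenue: Revenue <- Reach - 2Signups - 1 no longer applies, and Revenue = -1.
LTV = Revenue - Clicks + 2  [with Revenue=-1, Clicks=1]  = 0
Without intervention: Signups = -3Clicks + 6  [with Clicks=1]  = 3; Revenue = Reach - 2Signups - 1  [with Reach=3, Signups=3]  = -4; LTV = Revenue - Clicks + 2  [with Revenue=-4, Clicks=1]  = -3.
Change = 0 − (-3) = 3.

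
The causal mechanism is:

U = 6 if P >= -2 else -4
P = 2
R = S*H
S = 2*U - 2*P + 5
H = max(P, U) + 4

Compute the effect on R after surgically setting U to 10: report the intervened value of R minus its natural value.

do(U=10) replaces the equation U = 6 if P >= -2 else -4 with the constant U = 10.
S = 2*U - 2*P + 5  [with U=10, P=2]  = 21
H = max(P, U) + 4  [with P=2, U=10]  = 14
R = S*H  [with S=21, H=14]  = 294
Without intervention: U = 6 if P >= -2 else -4  [with P=2]  = 6; S = 2*U - 2*P + 5  [with U=6, P=2]  = 13; H = max(P, U) + 4  [with P=2, U=6]  = 10; R = S*H  [with S=13, H=10]  = 130.
Change = 294 − 130 = 164.

164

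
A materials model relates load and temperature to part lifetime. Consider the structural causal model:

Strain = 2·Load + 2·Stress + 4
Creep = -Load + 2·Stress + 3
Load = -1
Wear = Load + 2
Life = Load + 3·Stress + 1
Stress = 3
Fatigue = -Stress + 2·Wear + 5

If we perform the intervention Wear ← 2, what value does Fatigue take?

The intervention breaks the incoming arrows to Wear: Wear = Load + 2 no longer applies, and Wear = 2.
Fatigue = -Stress + 2·Wear + 5  [with Stress=3, Wear=2]  = 6

6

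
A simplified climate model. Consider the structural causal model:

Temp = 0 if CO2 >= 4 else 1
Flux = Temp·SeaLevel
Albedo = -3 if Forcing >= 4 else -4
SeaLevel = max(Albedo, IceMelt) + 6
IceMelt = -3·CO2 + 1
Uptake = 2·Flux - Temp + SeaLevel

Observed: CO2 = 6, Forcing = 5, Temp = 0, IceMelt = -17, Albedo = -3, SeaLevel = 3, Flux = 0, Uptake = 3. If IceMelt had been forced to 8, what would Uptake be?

do(IceMelt=8) replaces the equation IceMelt = -3·CO2 + 1 with the constant IceMelt = 8.
Temp = 0 if CO2 >= 4 else 1  [with CO2=6]  = 0
Albedo = -3 if Forcing >= 4 else -4  [with Forcing=5]  = -3
SeaLevel = max(Albedo, IceMelt) + 6  [with Albedo=-3, IceMelt=8]  = 14
Flux = Temp·SeaLevel  [with Temp=0, SeaLevel=14]  = 0
Uptake = 2·Flux - Temp + SeaLevel  [with Flux=0, Temp=0, SeaLevel=14]  = 14

14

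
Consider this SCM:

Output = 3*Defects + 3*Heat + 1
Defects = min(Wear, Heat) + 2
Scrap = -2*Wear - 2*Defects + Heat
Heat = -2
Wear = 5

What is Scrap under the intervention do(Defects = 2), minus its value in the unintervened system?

-4

The intervention breaks the incoming arrows to Defects: Defects = min(Wear, Heat) + 2 no longer applies, and Defects = 2.
Scrap = -2*Wear - 2*Defects + Heat  [with Wear=5, Defects=2, Heat=-2]  = -16
Without intervention: Defects = min(Wear, Heat) + 2  [with Wear=5, Heat=-2]  = 0; Scrap = -2*Wear - 2*Defects + Heat  [with Wear=5, Defects=0, Heat=-2]  = -12.
Change = -16 − (-12) = -4.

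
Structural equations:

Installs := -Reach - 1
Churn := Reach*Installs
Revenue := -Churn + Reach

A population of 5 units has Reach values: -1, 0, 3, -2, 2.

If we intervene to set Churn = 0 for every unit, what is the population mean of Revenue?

0.4

Under do(Churn=0), Churn's equation is replaced by Churn=0 for every unit. Per-unit Revenue: -1, 0, 3, -2, 2. Mean = 0.4.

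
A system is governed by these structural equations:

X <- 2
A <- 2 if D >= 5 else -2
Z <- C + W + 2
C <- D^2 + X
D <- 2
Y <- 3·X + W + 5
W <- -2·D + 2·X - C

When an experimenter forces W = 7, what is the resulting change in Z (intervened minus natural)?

Under do(W=7), the mechanism W <- -2·D + 2·X - C is discarded; W is fixed at 7.
C = D^2 + X  [with D=2, X=2]  = 6
Z = C + W + 2  [with C=6, W=7]  = 15
Without intervention: C = D^2 + X  [with D=2, X=2]  = 6; W = -2·D + 2·X - C  [with D=2, X=2, C=6]  = -6; Z = C + W + 2  [with C=6, W=-6]  = 2.
Change = 15 − 2 = 13.

13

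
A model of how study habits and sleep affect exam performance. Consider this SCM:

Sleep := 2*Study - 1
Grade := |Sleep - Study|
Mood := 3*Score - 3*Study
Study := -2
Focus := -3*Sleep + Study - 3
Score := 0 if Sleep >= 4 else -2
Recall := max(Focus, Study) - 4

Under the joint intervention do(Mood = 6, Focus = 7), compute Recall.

3

The joint intervention fixes Mood = 6, Focus = 7, removing each variable's own equation.
Recall = max(Focus, Study) - 4  [with Focus=7, Study=-2]  = 3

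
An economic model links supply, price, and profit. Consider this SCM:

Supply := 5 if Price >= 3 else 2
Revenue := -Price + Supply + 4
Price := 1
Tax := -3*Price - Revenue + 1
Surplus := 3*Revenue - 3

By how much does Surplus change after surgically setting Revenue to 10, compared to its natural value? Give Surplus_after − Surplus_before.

do(Revenue=10) replaces the equation Revenue := -Price + Supply + 4 with the constant Revenue = 10.
Surplus = 3*Revenue - 3  [with Revenue=10]  = 27
Without intervention: Supply = 5 if Price >= 3 else 2  [with Price=1]  = 2; Revenue = -Price + Supply + 4  [with Price=1, Supply=2]  = 5; Surplus = 3*Revenue - 3  [with Revenue=5]  = 12.
Change = 27 − 12 = 15.

15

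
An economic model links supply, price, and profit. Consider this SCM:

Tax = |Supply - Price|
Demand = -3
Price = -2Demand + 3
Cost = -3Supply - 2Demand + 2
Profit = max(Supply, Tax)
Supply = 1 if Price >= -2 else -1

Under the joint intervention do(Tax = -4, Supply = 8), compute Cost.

Under do(Tax = -4, Supply = 8), each intervened variable's structural equation is replaced by its fixed value.
Cost = -3Supply - 2Demand + 2  [with Supply=8, Demand=-3]  = -16

-16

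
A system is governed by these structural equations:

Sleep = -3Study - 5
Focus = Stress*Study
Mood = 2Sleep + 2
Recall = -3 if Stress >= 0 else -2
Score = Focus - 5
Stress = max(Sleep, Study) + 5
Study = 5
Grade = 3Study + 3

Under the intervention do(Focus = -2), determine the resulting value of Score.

-7

Intervening sets Focus = -2 and removes its equation (Focus = Stress*Study).
Score = Focus - 5  [with Focus=-2]  = -7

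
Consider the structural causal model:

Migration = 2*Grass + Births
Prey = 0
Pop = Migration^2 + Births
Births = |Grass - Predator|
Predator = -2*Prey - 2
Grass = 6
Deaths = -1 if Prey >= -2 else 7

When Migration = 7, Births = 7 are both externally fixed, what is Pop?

56

Under do(Migration = 7, Births = 7), each intervened variable's structural equation is replaced by its fixed value.
Pop = Migration^2 + Births  [with Migration=7, Births=7]  = 56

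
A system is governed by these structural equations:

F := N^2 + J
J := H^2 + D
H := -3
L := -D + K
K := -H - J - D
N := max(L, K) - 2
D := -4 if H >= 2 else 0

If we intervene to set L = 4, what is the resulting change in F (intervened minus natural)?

-60

Under do(L=4), the mechanism L := -D + K is discarded; L is fixed at 4.
D = -4 if H >= 2 else 0  [with H=-3]  = 0
J = H^2 + D  [with H=-3, D=0]  = 9
K = -H - J - D  [with H=-3, J=9, D=0]  = -6
N = max(L, K) - 2  [with L=4, K=-6]  = 2
F = N^2 + J  [with N=2, J=9]  = 13
Without intervention: D = -4 if H >= 2 else 0  [with H=-3]  = 0; J = H^2 + D  [with H=-3, D=0]  = 9; K = -H - J - D  [with H=-3, J=9, D=0]  = -6; L = -D + K  [with D=0, K=-6]  = -6; N = max(L, K) - 2  [with L=-6, K=-6]  = -8; F = N^2 + J  [with N=-8, J=9]  = 73.
Change = 13 − 73 = -60.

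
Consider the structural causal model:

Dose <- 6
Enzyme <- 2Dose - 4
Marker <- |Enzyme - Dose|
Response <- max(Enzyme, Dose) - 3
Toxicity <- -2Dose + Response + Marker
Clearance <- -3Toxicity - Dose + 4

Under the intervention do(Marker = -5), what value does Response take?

5

The intervention breaks the incoming arrows to Marker: Marker <- |Enzyme - Dose| no longer applies, and Marker = -5.
Response is not downstream of the intervention, so its value is determined by the original equations.
Enzyme = 2Dose - 4  [with Dose=6]  = 8
Response = max(Enzyme, Dose) - 3  [with Enzyme=8, Dose=6]  = 5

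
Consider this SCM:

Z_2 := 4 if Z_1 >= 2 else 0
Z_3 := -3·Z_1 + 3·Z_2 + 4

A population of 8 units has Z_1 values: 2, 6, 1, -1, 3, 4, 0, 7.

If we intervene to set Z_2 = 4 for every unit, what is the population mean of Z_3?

7.75

Every unit gets Z_2=4 under the intervention. Z_3 values become 10, -2, 13, 19, 7, 4, 16, -5; E[Z_3|do(Z_2=4)] = 7.75.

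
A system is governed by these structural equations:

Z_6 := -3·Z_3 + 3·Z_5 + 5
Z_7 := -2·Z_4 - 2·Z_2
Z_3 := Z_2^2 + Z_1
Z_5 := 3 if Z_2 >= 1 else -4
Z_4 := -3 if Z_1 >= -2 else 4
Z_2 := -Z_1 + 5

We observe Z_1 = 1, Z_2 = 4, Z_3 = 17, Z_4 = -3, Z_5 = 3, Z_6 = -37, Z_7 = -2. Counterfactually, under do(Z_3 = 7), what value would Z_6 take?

-7

The intervention breaks the incoming arrows to Z_3: Z_3 := Z_2^2 + Z_1 no longer applies, and Z_3 = 7.
Z_2 = -Z_1 + 5  [with Z_1=1]  = 4
Z_5 = 3 if Z_2 >= 1 else -4  [with Z_2=4]  = 3
Z_6 = -3·Z_3 + 3·Z_5 + 5  [with Z_3=7, Z_5=3]  = -7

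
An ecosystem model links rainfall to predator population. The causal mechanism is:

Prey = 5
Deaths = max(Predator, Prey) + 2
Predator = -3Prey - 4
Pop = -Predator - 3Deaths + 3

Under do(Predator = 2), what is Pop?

-20

Under do(Predator=2), the mechanism Predator = -3Prey - 4 is discarded; Predator is fixed at 2.
Deaths = max(Predator, Prey) + 2  [with Predator=2, Prey=5]  = 7
Pop = -Predator - 3Deaths + 3  [with Predator=2, Deaths=7]  = -20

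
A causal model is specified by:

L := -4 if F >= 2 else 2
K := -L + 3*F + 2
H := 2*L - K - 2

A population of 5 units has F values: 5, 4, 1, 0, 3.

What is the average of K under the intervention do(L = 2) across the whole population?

7.8

The intervention sets L=2 in all 5 units regardless of F. Recomputing K per unit gives 15, 12, 3, 0, 9; average 7.8.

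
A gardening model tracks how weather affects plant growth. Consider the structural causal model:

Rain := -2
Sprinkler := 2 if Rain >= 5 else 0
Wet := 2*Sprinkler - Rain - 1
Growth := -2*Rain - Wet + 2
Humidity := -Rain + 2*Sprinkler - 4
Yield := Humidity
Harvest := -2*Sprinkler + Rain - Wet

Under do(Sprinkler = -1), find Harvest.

1

Under do(Sprinkler=-1), the mechanism Sprinkler := 2 if Rain >= 5 else 0 is discarded; Sprinkler is fixed at -1.
Wet = 2*Sprinkler - Rain - 1  [with Sprinkler=-1, Rain=-2]  = -1
Harvest = -2*Sprinkler + Rain - Wet  [with Sprinkler=-1, Rain=-2, Wet=-1]  = 1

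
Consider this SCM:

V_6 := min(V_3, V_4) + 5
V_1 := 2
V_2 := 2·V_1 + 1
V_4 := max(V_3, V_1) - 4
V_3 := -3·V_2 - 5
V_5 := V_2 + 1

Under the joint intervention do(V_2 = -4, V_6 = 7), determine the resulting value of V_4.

The joint intervention fixes V_2 = -4, V_6 = 7, removing each variable's own equation.
V_3 = -3·V_2 - 5  [with V_2=-4]  = 7
V_4 = max(V_3, V_1) - 4  [with V_3=7, V_1=2]  = 3

3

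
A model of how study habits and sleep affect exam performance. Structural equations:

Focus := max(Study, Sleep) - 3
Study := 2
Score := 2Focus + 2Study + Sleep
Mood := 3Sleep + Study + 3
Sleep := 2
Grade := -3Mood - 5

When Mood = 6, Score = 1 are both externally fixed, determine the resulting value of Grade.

-23

Setting Mood = 6, Score = 1 by intervention discards those variables' equations.
Grade = -3Mood - 5  [with Mood=6]  = -23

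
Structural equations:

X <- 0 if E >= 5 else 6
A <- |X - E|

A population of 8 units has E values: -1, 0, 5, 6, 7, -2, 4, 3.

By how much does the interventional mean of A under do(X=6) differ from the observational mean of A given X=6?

-1.7

do(X=6) breaks X's dependence on E. With X=6 fixed, A across the units is 7, 6, 1, 0, 1, 8, 2, 3, mean 3.5.
E[A|X=6] averages over only the 5 units with X=6 (E = -1, 0, -2, 4, 3): A = 7, 6, 8, 2, 3, mean 5.2.
Difference = 3.5 − 5.2 = -1.7.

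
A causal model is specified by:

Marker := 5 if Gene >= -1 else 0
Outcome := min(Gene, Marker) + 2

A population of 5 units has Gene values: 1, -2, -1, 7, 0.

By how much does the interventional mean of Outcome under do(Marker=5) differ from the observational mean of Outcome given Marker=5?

-0.65

The intervention sets Marker=5 in all 5 units regardless of Gene. Recomputing Outcome per unit gives 3, 0, 1, 7, 2; average 2.6.
Observing Marker=5 restricts to units where Marker's equation naturally yields 5: Gene ∈ {1, -1, 7, 0}. In that subpopulation Outcome = 3, 1, 7, 2, mean 3.25.
Difference = 2.6 − 3.25 = -0.65.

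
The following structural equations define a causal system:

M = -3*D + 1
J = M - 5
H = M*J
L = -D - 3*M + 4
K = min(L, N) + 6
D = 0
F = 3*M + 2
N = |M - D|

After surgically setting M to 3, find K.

Under do(M=3), the mechanism M = -3*D + 1 is discarded; M is fixed at 3.
L = -D - 3*M + 4  [with D=0, M=3]  = -5
N = |M - D|  [with M=3, D=0]  = 3
K = min(L, N) + 6  [with L=-5, N=3]  = 1

1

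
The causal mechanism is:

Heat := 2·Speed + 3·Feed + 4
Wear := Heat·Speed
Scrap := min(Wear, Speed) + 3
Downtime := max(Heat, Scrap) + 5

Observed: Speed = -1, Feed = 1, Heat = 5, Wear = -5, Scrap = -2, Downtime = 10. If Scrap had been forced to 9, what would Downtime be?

14

The intervention breaks the incoming arrows to Scrap: Scrap := min(Wear, Speed) + 3 no longer applies, and Scrap = 9.
Heat = 2·Speed + 3·Feed + 4  [with Speed=-1, Feed=1]  = 5
Downtime = max(Heat, Scrap) + 5  [with Heat=5, Scrap=9]  = 14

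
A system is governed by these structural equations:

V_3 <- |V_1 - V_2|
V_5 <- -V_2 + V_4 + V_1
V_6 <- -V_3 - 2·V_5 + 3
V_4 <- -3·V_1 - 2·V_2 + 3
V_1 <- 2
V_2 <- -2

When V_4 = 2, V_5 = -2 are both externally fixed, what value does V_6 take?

The joint intervention fixes V_4 = 2, V_5 = -2, removing each variable's own equation.
V_3 = |V_1 - V_2|  [with V_1=2, V_2=-2]  = 4
V_6 = -V_3 - 2·V_5 + 3  [with V_3=4, V_5=-2]  = 3

3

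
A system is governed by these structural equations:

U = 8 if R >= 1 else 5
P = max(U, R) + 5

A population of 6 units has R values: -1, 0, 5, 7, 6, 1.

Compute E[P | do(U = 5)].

The intervention sets U=5 in all 6 units regardless of R. Recomputing P per unit gives 10, 10, 10, 12, 11, 10; average 10.5.

10.5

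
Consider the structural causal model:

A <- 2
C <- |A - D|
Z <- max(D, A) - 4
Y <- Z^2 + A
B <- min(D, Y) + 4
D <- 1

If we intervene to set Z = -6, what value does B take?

The intervention breaks the incoming arrows to Z: Z <- max(D, A) - 4 no longer applies, and Z = -6.
Y = Z^2 + A  [with Z=-6, A=2]  = 38
B = min(D, Y) + 4  [with D=1, Y=38]  = 5

5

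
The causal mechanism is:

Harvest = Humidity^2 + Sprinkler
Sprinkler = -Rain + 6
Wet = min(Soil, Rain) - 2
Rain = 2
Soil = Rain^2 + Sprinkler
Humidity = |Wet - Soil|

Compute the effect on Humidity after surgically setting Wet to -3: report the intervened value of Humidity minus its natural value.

3

Intervening sets Wet = -3 and removes its equation (Wet = min(Soil, Rain) - 2).
Sprinkler = -Rain + 6  [with Rain=2]  = 4
Soil = Rain^2 + Sprinkler  [with Rain=2, Sprinkler=4]  = 8
Humidity = |Wet - Soil|  [with Wet=-3, Soil=8]  = 11
Without intervention: Sprinkler = -Rain + 6  [with Rain=2]  = 4; Soil = Rain^2 + Sprinkler  [with Rain=2, Sprinkler=4]  = 8; Wet = min(Soil, Rain) - 2  [with Soil=8, Rain=2]  = 0; Humidity = |Wet - Soil|  [with Wet=0, Soil=8]  = 8.
Change = 11 − 8 = 3.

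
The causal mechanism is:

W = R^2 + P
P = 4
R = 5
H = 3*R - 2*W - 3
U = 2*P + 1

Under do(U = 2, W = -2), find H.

Under do(U = 2, W = -2), each intervened variable's structural equation is replaced by its fixed value.
H = 3*R - 2*W - 3  [with R=5, W=-2]  = 16

16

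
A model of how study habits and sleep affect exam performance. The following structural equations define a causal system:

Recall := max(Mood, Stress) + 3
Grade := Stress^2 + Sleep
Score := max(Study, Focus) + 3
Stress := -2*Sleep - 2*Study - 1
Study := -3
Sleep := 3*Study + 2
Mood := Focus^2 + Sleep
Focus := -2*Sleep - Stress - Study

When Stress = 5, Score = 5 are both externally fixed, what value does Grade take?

18

The joint intervention fixes Stress = 5, Score = 5, removing each variable's own equation.
Sleep = 3*Study + 2  [with Study=-3]  = -7
Grade = Stress^2 + Sleep  [with Stress=5, Sleep=-7]  = 18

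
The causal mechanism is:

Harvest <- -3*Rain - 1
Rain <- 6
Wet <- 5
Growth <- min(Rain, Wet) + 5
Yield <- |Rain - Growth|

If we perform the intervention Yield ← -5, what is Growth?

Under do(Yield=-5), the mechanism Yield <- |Rain - Growth| is discarded; Yield is fixed at -5.
Since Growth is not a descendant of the intervened variable, it is unaffected.
Growth = min(Rain, Wet) + 5  [with Rain=6, Wet=5]  = 10

10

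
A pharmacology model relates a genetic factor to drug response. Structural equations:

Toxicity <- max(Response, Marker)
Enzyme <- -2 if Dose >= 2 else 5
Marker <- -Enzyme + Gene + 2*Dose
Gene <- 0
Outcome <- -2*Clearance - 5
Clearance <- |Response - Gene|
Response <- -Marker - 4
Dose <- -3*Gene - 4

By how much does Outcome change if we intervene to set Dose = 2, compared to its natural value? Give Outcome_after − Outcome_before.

-2

do(Dose=2) replaces the equation Dose <- -3*Gene - 4 with the constant Dose = 2.
Enzyme = -2 if Dose >= 2 else 5  [with Dose=2]  = -2
Marker = -Enzyme + Gene + 2*Dose  [with Enzyme=-2, Gene=0, Dose=2]  = 6
Response = -Marker - 4  [with Marker=6]  = -10
Clearance = |Response - Gene|  [with Response=-10, Gene=0]  = 10
Outcome = -2*Clearance - 5  [with Clearance=10]  = -25
Without intervention: Dose = -3*Gene - 4  [with Gene=0]  = -4; Enzyme = -2 if Dose >= 2 else 5  [with Dose=-4]  = 5; Marker = -Enzyme + Gene + 2*Dose  [with Enzyme=5, Gene=0, Dose=-4]  = -13; Response = -Marker - 4  [with Marker=-13]  = 9; Clearance = |Response - Gene|  [with Response=9, Gene=0]  = 9; Outcome = -2*Clearance - 5  [with Clearance=9]  = -23.
Change = -25 − (-23) = -2.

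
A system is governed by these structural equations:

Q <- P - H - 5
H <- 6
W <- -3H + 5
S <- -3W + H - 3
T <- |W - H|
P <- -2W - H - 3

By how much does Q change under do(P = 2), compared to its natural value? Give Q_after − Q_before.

The intervention breaks the incoming arrows to P: P <- -2W - H - 3 no longer applies, and P = 2.
Q = P - H - 5  [with P=2, H=6]  = -9
Without intervention: W = -3H + 5  [with H=6]  = -13; P = -2W - H - 3  [with W=-13, H=6]  = 17; Q = P - H - 5  [with P=17, H=6]  = 6.
Change = -9 − 6 = -15.

-15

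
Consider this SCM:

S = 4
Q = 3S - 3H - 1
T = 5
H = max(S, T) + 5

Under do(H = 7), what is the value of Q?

The intervention breaks the incoming arrows to H: H = max(S, T) + 5 no longer applies, and H = 7.
Q = 3S - 3H - 1  [with S=4, H=7]  = -10

-10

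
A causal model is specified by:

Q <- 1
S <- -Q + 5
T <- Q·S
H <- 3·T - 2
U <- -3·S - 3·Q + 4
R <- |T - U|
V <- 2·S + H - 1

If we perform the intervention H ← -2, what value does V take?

The intervention breaks the incoming arrows to H: H <- 3·T - 2 no longer applies, and H = -2.
S = -Q + 5  [with Q=1]  = 4
V = 2·S + H - 1  [with S=4, H=-2]  = 5

5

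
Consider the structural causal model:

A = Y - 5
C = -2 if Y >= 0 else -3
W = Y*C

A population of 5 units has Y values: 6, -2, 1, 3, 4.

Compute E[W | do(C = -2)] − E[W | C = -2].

Every unit gets C=-2 under the intervention. W values become -12, 4, -2, -6, -8; E[W|do(C=-2)] = -4.8.
Observing C=-2 restricts to units where C's equation naturally yields -2: Y ∈ {6, 1, 3, 4}. In that subpopulation W = -12, -2, -6, -8, mean -7.
Difference = -4.8 − (-7) = 2.2.

2.2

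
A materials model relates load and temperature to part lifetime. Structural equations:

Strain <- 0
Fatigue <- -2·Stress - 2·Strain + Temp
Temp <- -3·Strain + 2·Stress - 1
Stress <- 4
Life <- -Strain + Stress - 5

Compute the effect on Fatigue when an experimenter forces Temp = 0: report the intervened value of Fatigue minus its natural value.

-7

The intervention breaks the incoming arrows to Temp: Temp <- -3·Strain + 2·Stress - 1 no longer applies, and Temp = 0.
Fatigue = -2·Stress - 2·Strain + Temp  [with Stress=4, Strain=0, Temp=0]  = -8
Without intervention: Temp = -3·Strain + 2·Stress - 1  [with Strain=0, Stress=4]  = 7; Fatigue = -2·Stress - 2·Strain + Temp  [with Stress=4, Strain=0, Temp=7]  = -1.
Change = -8 − (-1) = -7.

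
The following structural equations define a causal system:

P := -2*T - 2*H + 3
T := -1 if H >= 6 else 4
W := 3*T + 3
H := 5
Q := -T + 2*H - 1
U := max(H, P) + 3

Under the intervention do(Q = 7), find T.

4

Under do(Q=7), the mechanism Q := -T + 2*H - 1 is discarded; Q is fixed at 7.
No directed path runs from Q to T, so T keeps its natural value.
T = -1 if H >= 6 else 4  [with H=5]  = 4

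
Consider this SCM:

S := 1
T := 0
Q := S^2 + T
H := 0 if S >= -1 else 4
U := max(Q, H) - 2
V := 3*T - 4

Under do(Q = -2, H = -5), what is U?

-4

Setting Q = -2, H = -5 by intervention discards those variables' equations.
U = max(Q, H) - 2  [with Q=-2, H=-5]  = -4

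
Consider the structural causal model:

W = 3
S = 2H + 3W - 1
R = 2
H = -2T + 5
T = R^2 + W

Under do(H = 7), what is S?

Intervening sets H = 7 and removes its equation (H = -2T + 5).
S = 2H + 3W - 1  [with H=7, W=3]  = 22

22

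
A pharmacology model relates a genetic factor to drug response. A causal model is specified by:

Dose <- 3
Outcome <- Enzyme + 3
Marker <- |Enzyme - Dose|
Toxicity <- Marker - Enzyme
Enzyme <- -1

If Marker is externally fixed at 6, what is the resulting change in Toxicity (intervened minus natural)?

The intervention breaks the incoming arrows to Marker: Marker <- |Enzyme - Dose| no longer applies, and Marker = 6.
Toxicity = Marker - Enzyme  [with Marker=6, Enzyme=-1]  = 7
Without intervention: Marker = |Enzyme - Dose|  [with Enzyme=-1, Dose=3]  = 4; Toxicity = Marker - Enzyme  [with Marker=4, Enzyme=-1]  = 5.
Change = 7 − 5 = 2.

2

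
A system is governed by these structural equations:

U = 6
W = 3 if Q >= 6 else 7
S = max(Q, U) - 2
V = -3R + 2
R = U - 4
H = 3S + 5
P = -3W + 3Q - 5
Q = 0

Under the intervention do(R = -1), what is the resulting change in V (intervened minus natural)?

9

Under do(R=-1), the mechanism R = U - 4 is discarded; R is fixed at -1.
V = -3R + 2  [with R=-1]  = 5
Without intervention: R = U - 4  [with U=6]  = 2; V = -3R + 2  [with R=2]  = -4.
Change = 5 − (-4) = 9.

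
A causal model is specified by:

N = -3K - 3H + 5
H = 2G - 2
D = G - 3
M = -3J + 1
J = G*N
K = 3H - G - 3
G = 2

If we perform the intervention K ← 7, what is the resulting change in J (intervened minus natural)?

The intervention breaks the incoming arrows to K: K = 3H - G - 3 no longer applies, and K = 7.
H = 2G - 2  [with G=2]  = 2
N = -3K - 3H + 5  [with K=7, H=2]  = -22
J = G*N  [with G=2, N=-22]  = -44
Without intervention: H = 2G - 2  [with G=2]  = 2; K = 3H - G - 3  [with H=2, G=2]  = 1; N = -3K - 3H + 5  [with K=1, H=2]  = -4; J = G*N  [with G=2, N=-4]  = -8.
Change = -44 − (-8) = -36.

-36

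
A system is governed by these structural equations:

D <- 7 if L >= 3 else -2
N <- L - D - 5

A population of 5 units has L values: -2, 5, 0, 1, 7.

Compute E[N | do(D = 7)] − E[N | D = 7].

-3.8

Every unit gets D=7 under the intervention. N values become -14, -7, -12, -11, -5; E[N|do(D=7)] = -9.8.
E[N|D=7] averages over only the 2 units with D=7 (L = 5, 7): N = -7, -5, mean -6.
Difference = -9.8 − (-6) = -3.8.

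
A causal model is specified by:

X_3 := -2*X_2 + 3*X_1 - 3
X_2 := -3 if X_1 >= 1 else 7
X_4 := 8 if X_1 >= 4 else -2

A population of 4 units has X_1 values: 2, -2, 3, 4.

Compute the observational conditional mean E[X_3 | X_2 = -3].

Observing X_2=-3 restricts to units where X_2's equation naturally yields -3: X_1 ∈ {2, 3, 4}. In that subpopulation X_3 = 9, 12, 15, mean 12.

12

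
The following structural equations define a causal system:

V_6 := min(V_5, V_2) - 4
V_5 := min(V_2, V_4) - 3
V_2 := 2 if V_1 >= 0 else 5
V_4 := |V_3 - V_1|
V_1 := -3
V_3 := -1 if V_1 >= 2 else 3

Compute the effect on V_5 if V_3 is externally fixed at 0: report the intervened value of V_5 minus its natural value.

-2

do(V_3=0) replaces the equation V_3 := -1 if V_1 >= 2 else 3 with the constant V_3 = 0.
V_2 = 2 if V_1 >= 0 else 5  [with V_1=-3]  = 5
V_4 = |V_3 - V_1|  [with V_3=0, V_1=-3]  = 3
V_5 = min(V_2, V_4) - 3  [with V_2=5, V_4=3]  = 0
Without intervention: V_2 = 2 if V_1 >= 0 else 5  [with V_1=-3]  = 5; V_3 = -1 if V_1 >= 2 else 3  [with V_1=-3]  = 3; V_4 = |V_3 - V_1|  [with V_3=3, V_1=-3]  = 6; V_5 = min(V_2, V_4) - 3  [with V_2=5, V_4=6]  = 2.
Change = 0 − 2 = -2.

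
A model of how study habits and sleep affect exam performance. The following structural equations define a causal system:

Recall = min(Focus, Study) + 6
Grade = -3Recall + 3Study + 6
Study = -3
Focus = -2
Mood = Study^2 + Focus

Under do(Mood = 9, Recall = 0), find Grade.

-3

Setting Mood = 9, Recall = 0 by intervention discards those variables' equations.
Grade = -3Recall + 3Study + 6  [with Recall=0, Study=-3]  = -3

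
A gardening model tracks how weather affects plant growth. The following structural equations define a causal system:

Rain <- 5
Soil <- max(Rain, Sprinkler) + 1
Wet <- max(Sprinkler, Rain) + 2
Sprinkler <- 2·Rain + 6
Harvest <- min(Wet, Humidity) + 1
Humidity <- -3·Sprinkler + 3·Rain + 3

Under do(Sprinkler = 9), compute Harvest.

-8

Under do(Sprinkler=9), the mechanism Sprinkler <- 2·Rain + 6 is discarded; Sprinkler is fixed at 9.
Wet = max(Sprinkler, Rain) + 2  [with Sprinkler=9, Rain=5]  = 11
Humidity = -3·Sprinkler + 3·Rain + 3  [with Sprinkler=9, Rain=5]  = -9
Harvest = min(Wet, Humidity) + 1  [with Wet=11, Humidity=-9]  = -8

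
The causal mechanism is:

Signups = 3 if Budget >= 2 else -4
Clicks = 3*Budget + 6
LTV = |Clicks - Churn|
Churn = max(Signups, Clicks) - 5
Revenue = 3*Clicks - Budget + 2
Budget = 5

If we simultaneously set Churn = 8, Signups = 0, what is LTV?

The joint intervention fixes Churn = 8, Signups = 0, removing each variable's own equation.
Clicks = 3*Budget + 6  [with Budget=5]  = 21
LTV = |Clicks - Churn|  [with Clicks=21, Churn=8]  = 13

13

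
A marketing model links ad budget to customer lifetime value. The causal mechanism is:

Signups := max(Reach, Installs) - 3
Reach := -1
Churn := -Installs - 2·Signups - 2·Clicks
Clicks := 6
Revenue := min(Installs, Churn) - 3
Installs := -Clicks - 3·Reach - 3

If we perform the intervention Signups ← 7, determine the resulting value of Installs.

-6

Under do(Signups=7), the mechanism Signups := max(Reach, Installs) - 3 is discarded; Signups is fixed at 7.
Since Installs is not a descendant of the intervened variable, it is unaffected.
Installs = -Clicks - 3·Reach - 3  [with Clicks=6, Reach=-1]  = -6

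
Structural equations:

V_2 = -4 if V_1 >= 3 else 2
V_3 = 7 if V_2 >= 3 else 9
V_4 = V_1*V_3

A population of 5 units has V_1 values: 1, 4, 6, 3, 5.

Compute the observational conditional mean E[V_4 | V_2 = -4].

40.5

E[V_4|V_2=-4] averages over only the 4 units with V_2=-4 (V_1 = 4, 6, 3, 5): V_4 = 36, 54, 27, 45, mean 40.5.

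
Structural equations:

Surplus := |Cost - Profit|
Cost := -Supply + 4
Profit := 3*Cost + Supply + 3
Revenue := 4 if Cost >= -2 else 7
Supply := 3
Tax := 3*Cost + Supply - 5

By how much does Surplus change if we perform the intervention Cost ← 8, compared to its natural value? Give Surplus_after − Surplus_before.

Under do(Cost=8), the mechanism Cost := -Supply + 4 is discarded; Cost is fixed at 8.
Profit = 3*Cost + Supply + 3  [with Cost=8, Supply=3]  = 30
Surplus = |Cost - Profit|  [with Cost=8, Profit=30]  = 22
Without intervention: Cost = -Supply + 4  [with Supply=3]  = 1; Profit = 3*Cost + Supply + 3  [with Cost=1, Supply=3]  = 9; Surplus = |Cost - Profit|  [with Cost=1, Profit=9]  = 8.
Change = 22 − 8 = 14.

14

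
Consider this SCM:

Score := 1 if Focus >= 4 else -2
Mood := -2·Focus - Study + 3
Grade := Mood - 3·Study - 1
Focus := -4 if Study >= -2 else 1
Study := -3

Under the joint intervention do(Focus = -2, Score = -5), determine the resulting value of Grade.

18

Under do(Focus = -2, Score = -5), each intervened variable's structural equation is replaced by its fixed value.
Mood = -2·Focus - Study + 3  [with Focus=-2, Study=-3]  = 10
Grade = Mood - 3·Study - 1  [with Mood=10, Study=-3]  = 18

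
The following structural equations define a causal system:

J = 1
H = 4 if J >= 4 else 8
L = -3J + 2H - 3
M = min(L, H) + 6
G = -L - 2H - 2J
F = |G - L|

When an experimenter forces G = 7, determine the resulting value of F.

3

The intervention breaks the incoming arrows to G: G = -L - 2H - 2J no longer applies, and G = 7.
H = 4 if J >= 4 else 8  [with J=1]  = 8
L = -3J + 2H - 3  [with J=1, H=8]  = 10
F = |G - L|  [with G=7, L=10]  = 3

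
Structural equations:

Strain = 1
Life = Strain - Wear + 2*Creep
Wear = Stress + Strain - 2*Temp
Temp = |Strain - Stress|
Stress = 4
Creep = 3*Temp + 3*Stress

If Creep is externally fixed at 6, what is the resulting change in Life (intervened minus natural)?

Under do(Creep=6), the mechanism Creep = 3*Temp + 3*Stress is discarded; Creep is fixed at 6.
Temp = |Strain - Stress|  [with Strain=1, Stress=4]  = 3
Wear = Stress + Strain - 2*Temp  [with Stress=4, Strain=1, Temp=3]  = -1
Life = Strain - Wear + 2*Creep  [with Strain=1, Wear=-1, Creep=6]  = 14
Without intervention: Temp = |Strain - Stress|  [with Strain=1, Stress=4]  = 3; Creep = 3*Temp + 3*Stress  [with Temp=3, Stress=4]  = 21; Wear = Stress + Strain - 2*Temp  [with Stress=4, Strain=1, Temp=3]  = -1; Life = Strain - Wear + 2*Creep  [with Strain=1, Wear=-1, Creep=21]  = 44.
Change = 14 − 44 = -30.

-30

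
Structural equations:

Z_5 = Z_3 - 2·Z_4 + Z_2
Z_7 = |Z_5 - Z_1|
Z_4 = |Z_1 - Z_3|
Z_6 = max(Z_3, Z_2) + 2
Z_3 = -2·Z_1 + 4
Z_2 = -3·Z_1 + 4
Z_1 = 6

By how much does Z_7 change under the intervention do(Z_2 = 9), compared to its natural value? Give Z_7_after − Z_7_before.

Under do(Z_2=9), the mechanism Z_2 = -3·Z_1 + 4 is discarded; Z_2 is fixed at 9.
Z_3 = -2·Z_1 + 4  [with Z_1=6]  = -8
Z_4 = |Z_1 - Z_3|  [with Z_1=6, Z_3=-8]  = 14
Z_5 = Z_3 - 2·Z_4 + Z_2  [with Z_3=-8, Z_4=14, Z_2=9]  = -27
Z_7 = |Z_5 - Z_1|  [with Z_5=-27, Z_1=6]  = 33
Without intervention: Z_2 = -3·Z_1 + 4  [with Z_1=6]  = -14; Z_3 = -2·Z_1 + 4  [with Z_1=6]  = -8; Z_4 = |Z_1 - Z_3|  [with Z_1=6, Z_3=-8]  = 14; Z_5 = Z_3 - 2·Z_4 + Z_2  [with Z_3=-8, Z_4=14, Z_2=-14]  = -50; Z_7 = |Z_5 - Z_1|  [with Z_5=-50, Z_1=6]  = 56.
Change = 33 − 56 = -23.

-23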